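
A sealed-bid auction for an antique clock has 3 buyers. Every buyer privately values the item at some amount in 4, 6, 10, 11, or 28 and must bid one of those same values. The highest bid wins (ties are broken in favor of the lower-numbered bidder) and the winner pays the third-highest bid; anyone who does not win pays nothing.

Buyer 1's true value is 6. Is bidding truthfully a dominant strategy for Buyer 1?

Consider the case where Buyer 2 bids 4 and Buyer 3 bids 10.
Truthful bid 6: loses, pays 0, utility 0.
Bid 10 instead: wins, pays 4, utility 6 - 4 = 2.
Since 2 > 0, bidding 10 is strictly better here, so truthful bidding is not dominant.

No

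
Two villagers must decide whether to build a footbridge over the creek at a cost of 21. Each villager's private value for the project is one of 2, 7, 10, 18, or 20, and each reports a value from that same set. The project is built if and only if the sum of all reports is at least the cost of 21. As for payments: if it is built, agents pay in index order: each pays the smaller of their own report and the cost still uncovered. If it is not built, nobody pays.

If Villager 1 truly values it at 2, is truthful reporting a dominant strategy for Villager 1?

Check each profile of the others' reports and compare truth against every alternative report.
Others report (18): truth gives 0, best alternative gives -5.
Others report (20): truth gives 0, best alternative gives -5.
Others report (2): truth gives 0, best alternative gives 0.
Others report (7): truth gives 0, best alternative gives 0.
Others report (10): truth gives 0, best alternative gives 0.
In every case the truthful report is at least as good as any alternative, so it is a dominant strategy.

Yes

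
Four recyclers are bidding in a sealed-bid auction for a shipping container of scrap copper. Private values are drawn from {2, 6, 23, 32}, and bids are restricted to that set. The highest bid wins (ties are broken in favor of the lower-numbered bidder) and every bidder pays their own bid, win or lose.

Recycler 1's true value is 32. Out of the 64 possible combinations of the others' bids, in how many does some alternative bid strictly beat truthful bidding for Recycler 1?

Others bid (2, 2, 2): truth gives 0; bid 2 gives 30 > 0. Violating.
Others bid (2, 2, 6): truth gives 0; bid 6 gives 26 > 0. Violating.
Others bid (2, 2, 23): truth gives 0; bid 23 gives 9 > 0. Violating.
Others bid (2, 6, 2): truth gives 0; bid 6 gives 26 > 0. Violating.
Others bid (2, 2, 32): truth gives 0; no alternative beats it.
Others bid (2, 6, 32): truth gives 0; no alternative beats it.
(Checking all 64 profiles: 27 have a profitable deviation, 37 do not.)

27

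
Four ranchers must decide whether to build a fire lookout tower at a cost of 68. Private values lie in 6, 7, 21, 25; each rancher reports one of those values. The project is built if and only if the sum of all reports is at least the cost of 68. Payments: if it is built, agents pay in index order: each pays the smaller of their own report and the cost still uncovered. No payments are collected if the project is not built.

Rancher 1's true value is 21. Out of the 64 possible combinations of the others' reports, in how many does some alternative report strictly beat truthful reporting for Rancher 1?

8

Others report (21, 21, 21): truth gives 0; report 6 gives 15 > 0. Violating.
Others report (21, 21, 25): truth gives 0; report 6 gives 15 > 0. Violating.
Others report (21, 25, 21): truth gives 0; report 6 gives 15 > 0. Violating.
Others report (21, 25, 25): truth gives 0; report 6 gives 15 > 0. Violating.
Others report (6, 6, 6): truth gives 0; no alternative beats it.
Others report (6, 6, 7): truth gives 0; no alternative beats it.
(Checking all 64 profiles: 8 have a profitable deviation, 56 do not.)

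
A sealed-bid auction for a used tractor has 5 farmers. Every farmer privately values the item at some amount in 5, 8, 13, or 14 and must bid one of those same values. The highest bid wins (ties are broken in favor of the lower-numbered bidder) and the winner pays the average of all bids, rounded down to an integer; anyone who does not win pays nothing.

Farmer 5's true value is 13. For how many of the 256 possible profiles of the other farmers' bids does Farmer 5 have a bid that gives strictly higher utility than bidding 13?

65

Others bid (5, 5, 5, 5): truth gives 7; bid 8 gives 8 > 7. Violating.
Others bid (5, 5, 5, 13): truth gives 0; bid 14 gives 5 > 0. Violating.
Others bid (5, 5, 8, 13): truth gives 0; bid 14 gives 4 > 0. Violating.
Others bid (5, 5, 13, 5): truth gives 0; bid 14 gives 5 > 0. Violating.
Others bid (5, 5, 5, 8): truth gives 6; no alternative beats it.
Others bid (5, 5, 5, 14): truth gives 0; no alternative beats it.
(Checking all 256 profiles: 65 have a profitable deviation, 191 do not.)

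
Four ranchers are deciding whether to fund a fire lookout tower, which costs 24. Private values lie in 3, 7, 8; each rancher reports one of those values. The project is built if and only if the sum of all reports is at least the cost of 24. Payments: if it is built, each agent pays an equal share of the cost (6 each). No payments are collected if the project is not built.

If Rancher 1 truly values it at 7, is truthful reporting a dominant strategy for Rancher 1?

Check each profile of the others' reports and compare truth against every alternative report.
Others report (3, 7, 7): truth gives 1, best alternative gives 1.
Others report (3, 7, 8): truth gives 1, best alternative gives 1.
Others report (3, 8, 7): truth gives 1, best alternative gives 1.
Others report (3, 8, 8): truth gives 1, best alternative gives 1.
Others report (7, 3, 7): truth gives 1, best alternative gives 1.
Others report (7, 3, 8): truth gives 1, best alternative gives 1.
(Remaining 21 profiles checked similarly; truth is weakly best in each.)
In every case the truthful report is at least as good as any alternative, so it is a dominant strategy.

Yes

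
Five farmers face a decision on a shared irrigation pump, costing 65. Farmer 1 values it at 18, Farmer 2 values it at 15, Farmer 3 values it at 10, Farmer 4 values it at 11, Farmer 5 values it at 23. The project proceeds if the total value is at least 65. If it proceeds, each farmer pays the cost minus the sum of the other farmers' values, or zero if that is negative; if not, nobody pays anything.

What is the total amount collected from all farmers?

Total value 77 ≥ cost 65, so it is built.
Farmer 1: others sum to 59; max(0, 65 - 59) = 6.
Farmer 2: others sum to 62; max(0, 65 - 62) = 3.
Farmer 3: others sum to 67; max(0, 65 - 67) = 0.
Farmer 4: others sum to 66; max(0, 65 - 66) = 0.
Farmer 5: others sum to 54; max(0, 65 - 54) = 11.
Total collected = 6 + 3 + 0 + 0 + 11 = 20.

20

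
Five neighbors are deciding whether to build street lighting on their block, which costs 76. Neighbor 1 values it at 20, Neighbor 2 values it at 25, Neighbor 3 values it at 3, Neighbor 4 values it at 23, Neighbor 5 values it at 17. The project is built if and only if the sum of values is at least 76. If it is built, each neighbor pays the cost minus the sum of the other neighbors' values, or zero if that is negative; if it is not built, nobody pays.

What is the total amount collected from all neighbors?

Total value 88 ≥ cost 76, so it is built.
Neighbor 1: others sum to 68; max(0, 76 - 68) = 8.
Neighbor 2: others sum to 63; max(0, 76 - 63) = 13.
Neighbor 3: others sum to 85; max(0, 76 - 85) = 0.
Neighbor 4: others sum to 65; max(0, 76 - 65) = 11.
Neighbor 5: others sum to 71; max(0, 76 - 71) = 5.
Total collected = 8 + 13 + 0 + 11 + 5 = 37.

37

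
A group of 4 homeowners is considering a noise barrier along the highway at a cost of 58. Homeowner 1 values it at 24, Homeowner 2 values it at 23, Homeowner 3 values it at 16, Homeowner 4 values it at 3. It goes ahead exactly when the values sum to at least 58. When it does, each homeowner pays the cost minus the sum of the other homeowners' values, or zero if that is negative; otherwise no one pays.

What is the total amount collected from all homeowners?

Total value 66 ≥ cost 58, so it is built.
Homeowner 1: others sum to 42; max(0, 58 - 42) = 16.
Homeowner 2: others sum to 43; max(0, 58 - 43) = 15.
Homeowner 3: others sum to 50; max(0, 58 - 50) = 8.
Homeowner 4: others sum to 63; max(0, 58 - 63) = 0.
Total collected = 16 + 15 + 8 + 0 = 39.

39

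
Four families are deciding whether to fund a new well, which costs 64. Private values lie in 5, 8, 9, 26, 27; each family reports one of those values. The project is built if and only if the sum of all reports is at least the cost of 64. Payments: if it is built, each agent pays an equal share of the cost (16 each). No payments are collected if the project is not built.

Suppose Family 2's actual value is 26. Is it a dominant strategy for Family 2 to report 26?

No

Consider the case where Family 1 reports 5, Family 3 reports 5 and Family 4 reports 27.
Truthful report 26: project not built, utility 0.
Report 27 instead: project built, pays 16, utility 26 - 16 = 10.
Since 10 > 0, reporting 27 is strictly better here, so truthful reporting is not dominant.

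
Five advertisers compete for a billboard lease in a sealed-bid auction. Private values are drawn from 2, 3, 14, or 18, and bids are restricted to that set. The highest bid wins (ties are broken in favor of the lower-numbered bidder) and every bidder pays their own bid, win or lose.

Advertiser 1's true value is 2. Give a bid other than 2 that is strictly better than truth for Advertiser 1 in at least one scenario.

Suppose Advertiser 2 bids 2, Advertiser 3 bids 2, Advertiser 4 bids 2 and Advertiser 5 bids 3.
Bid 2: loses but pays 2, utility -2.
Bid 3: wins, pays 3, utility 2 - 3 = -1.
So bidding 3 beats truth here (-1 > -2).

3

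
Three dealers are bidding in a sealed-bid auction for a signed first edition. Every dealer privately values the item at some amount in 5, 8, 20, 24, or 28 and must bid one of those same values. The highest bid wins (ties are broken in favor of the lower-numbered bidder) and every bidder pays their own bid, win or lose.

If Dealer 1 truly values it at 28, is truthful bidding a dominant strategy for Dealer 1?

No

Consider the case where Dealer 2 bids 5 and Dealer 3 bids 5.
Truthful bid 28: wins, pays 28, utility 28 - 28 = 0.
Bid 5 instead: wins, pays 5, utility 28 - 5 = 23.
Since 23 > 0, bidding 5 is strictly better here, so truthful bidding is not dominant.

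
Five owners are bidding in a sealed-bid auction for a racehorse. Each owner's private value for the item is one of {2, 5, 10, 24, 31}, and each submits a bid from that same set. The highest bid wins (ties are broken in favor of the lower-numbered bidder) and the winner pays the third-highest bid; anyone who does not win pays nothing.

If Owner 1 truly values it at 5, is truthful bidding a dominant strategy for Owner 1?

No

Consider the case where Owner 2 bids 2, Owner 3 bids 2, Owner 4 bids 2 and Owner 5 bids 10.
Truthful bid 5: loses, pays 0, utility 0.
Bid 10 instead: wins, pays 2, utility 5 - 2 = 3.
Since 3 > 0, bidding 10 is strictly better here, so truthful bidding is not dominant.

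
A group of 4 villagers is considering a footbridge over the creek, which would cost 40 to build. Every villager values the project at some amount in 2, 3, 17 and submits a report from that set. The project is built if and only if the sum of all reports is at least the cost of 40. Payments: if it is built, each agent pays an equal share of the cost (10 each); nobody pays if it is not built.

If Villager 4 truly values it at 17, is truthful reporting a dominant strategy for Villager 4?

Yes

Check each profile of the others' reports and compare truth against every alternative report.
Others report (2, 17, 17): truth gives 7, best alternative gives 0.
Others report (3, 3, 17): truth gives 7, best alternative gives 0.
Others report (3, 17, 3): truth gives 7, best alternative gives 0.
Others report (17, 2, 17): truth gives 7, best alternative gives 0.
Others report (17, 3, 3): truth gives 7, best alternative gives 0.
Others report (17, 17, 2): truth gives 7, best alternative gives 0.
(Remaining 21 profiles checked similarly; truth is weakly best in each.)
In every case the truthful report is at least as good as any alternative, so it is a dominant strategy.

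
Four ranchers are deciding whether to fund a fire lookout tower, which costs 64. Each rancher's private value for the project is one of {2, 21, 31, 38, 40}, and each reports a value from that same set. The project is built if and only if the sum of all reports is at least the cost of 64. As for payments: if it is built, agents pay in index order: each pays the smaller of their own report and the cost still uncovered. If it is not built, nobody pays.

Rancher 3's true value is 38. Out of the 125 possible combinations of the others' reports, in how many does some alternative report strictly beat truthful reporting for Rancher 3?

Others report (2, 2, 31): truth gives 0; report 31 gives 7 > 0. Violating.
Others report (2, 2, 38): truth gives 0; report 31 gives 7 > 0. Violating.
Others report (2, 2, 40): truth gives 0; report 21 gives 17 > 0. Violating.
Others report (2, 21, 21): truth gives 0; report 21 gives 17 > 0. Violating.
Others report (2, 2, 2): truth gives 0; no alternative beats it.
Others report (2, 2, 21): truth gives 0; no alternative beats it.
(Checking all 125 profiles: 68 have a profitable deviation, 57 do not.)

68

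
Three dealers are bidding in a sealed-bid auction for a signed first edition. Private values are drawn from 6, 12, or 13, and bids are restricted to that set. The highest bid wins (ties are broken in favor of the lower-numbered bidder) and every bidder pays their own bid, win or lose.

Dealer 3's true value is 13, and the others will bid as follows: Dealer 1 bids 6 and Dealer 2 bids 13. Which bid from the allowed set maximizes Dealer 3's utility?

6

Bid 6: loses but pays 6, utility -6.
Bid 12: loses but pays 12, utility -12.
Bid 13: loses but pays 13, utility -13.
The best choice is 6 with utility -6.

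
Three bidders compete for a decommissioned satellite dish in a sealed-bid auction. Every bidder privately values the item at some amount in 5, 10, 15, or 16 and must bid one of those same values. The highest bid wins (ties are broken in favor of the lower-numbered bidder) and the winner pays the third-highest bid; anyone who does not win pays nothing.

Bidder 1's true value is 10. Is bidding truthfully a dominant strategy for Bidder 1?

No

Consider the case where Bidder 2 bids 5 and Bidder 3 bids 15.
Truthful bid 10: loses, pays 0, utility 0.
Bid 15 instead: wins, pays 5, utility 10 - 5 = 5.
Since 5 > 0, bidding 15 is strictly better here, so truthful bidding is not dominant.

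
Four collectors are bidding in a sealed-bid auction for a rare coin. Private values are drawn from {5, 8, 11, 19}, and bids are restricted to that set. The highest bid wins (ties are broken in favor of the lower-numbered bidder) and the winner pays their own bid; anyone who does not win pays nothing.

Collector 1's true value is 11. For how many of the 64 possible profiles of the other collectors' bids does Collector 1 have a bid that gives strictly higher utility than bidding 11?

8

Others bid (5, 5, 5): truth gives 0; bid 5 gives 6 > 0. Violating.
Others bid (5, 5, 8): truth gives 0; bid 8 gives 3 > 0. Violating.
Others bid (5, 8, 5): truth gives 0; bid 8 gives 3 > 0. Violating.
Others bid (5, 8, 8): truth gives 0; bid 8 gives 3 > 0. Violating.
Others bid (5, 5, 11): truth gives 0; no alternative beats it.
Others bid (5, 5, 19): truth gives 0; no alternative beats it.
(Checking all 64 profiles: 8 have a profitable deviation, 56 do not.)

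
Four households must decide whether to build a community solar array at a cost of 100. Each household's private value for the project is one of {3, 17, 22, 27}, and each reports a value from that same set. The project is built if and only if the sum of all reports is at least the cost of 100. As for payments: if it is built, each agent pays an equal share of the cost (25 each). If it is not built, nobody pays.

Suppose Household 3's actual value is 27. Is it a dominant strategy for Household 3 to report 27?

Yes

Check each profile of the others' reports and compare truth against every alternative report.
Others report (22, 27, 27): truth gives 2, best alternative gives 0.
Others report (27, 22, 27): truth gives 2, best alternative gives 0.
Others report (27, 27, 22): truth gives 2, best alternative gives 0.
Others report (27, 27, 27): truth gives 2, best alternative gives 2.
Others report (3, 3, 3): truth gives 0, best alternative gives 0.
Others report (3, 3, 17): truth gives 0, best alternative gives 0.
(Remaining 58 profiles checked similarly; truth is weakly best in each.)
In every case the truthful report is at least as good as any alternative, so it is a dominant strategy.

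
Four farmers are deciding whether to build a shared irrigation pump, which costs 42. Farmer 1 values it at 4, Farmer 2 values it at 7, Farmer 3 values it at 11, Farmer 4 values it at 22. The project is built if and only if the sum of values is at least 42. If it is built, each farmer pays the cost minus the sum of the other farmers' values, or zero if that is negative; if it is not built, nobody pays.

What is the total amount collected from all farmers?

36

Total value 44 ≥ cost 42, so it is built.
Farmer 1: others sum to 40; max(0, 42 - 40) = 2.
Farmer 2: others sum to 37; max(0, 42 - 37) = 5.
Farmer 3: others sum to 33; max(0, 42 - 33) = 9.
Farmer 4: others sum to 22; max(0, 42 - 22) = 20.
Total collected = 2 + 5 + 9 + 20 = 36.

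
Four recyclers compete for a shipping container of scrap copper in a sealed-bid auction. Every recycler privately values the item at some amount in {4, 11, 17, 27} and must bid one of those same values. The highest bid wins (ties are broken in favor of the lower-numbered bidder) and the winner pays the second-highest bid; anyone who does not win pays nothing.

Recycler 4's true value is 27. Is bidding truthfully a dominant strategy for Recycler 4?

Yes

Check each profile of the others' bids and compare truth against every alternative bid.
Others bid (4, 4, 17): truth gives 10, best alternative gives 0.
Others bid (4, 11, 17): truth gives 10, best alternative gives 0.
Others bid (4, 17, 4): truth gives 10, best alternative gives 0.
Others bid (4, 17, 11): truth gives 10, best alternative gives 0.
Others bid (4, 17, 17): truth gives 10, best alternative gives 0.
Others bid (11, 4, 17): truth gives 10, best alternative gives 0.
(Remaining 58 profiles checked similarly; truth is weakly best in each.)
In every case the truthful bid is at least as good as any alternative, so it is a dominant strategy.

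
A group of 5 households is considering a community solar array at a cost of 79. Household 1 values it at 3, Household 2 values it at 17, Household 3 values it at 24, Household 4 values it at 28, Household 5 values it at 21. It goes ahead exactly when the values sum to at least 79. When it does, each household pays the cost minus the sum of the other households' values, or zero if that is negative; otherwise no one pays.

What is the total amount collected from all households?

Total value 93 ≥ cost 79, so it is built.
Household 1: others sum to 90; max(0, 79 - 90) = 0.
Household 2: others sum to 76; max(0, 79 - 76) = 3.
Household 3: others sum to 69; max(0, 79 - 69) = 10.
Household 4: others sum to 65; max(0, 79 - 65) = 14.
Household 5: others sum to 72; max(0, 79 - 72) = 7.
Total collected = 0 + 3 + 10 + 14 + 7 = 34.

34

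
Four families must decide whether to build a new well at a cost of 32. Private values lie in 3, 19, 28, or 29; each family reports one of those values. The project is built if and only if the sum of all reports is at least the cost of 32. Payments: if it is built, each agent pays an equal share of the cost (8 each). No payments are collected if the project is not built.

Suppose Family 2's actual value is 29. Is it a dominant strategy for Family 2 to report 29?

Yes

Check each profile of the others' reports and compare truth against every alternative report.
Others report (3, 3, 3): truth gives 21, best alternative gives 21.
Others report (3, 3, 19): truth gives 21, best alternative gives 21.
Others report (3, 3, 28): truth gives 21, best alternative gives 21.
Others report (3, 3, 29): truth gives 21, best alternative gives 21.
Others report (3, 19, 3): truth gives 21, best alternative gives 21.
Others report (3, 19, 19): truth gives 21, best alternative gives 21.
(Remaining 58 profiles checked similarly; truth is weakly best in each.)
In every case the truthful report is at least as good as any alternative, so it is a dominant strategy.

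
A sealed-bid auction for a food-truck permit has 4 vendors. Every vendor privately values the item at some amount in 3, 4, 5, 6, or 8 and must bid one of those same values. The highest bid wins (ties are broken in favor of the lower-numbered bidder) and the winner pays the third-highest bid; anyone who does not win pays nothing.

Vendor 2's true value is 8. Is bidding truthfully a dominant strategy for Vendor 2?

Yes

Check each profile of the others' bids and compare truth against every alternative bid.
Others bid (3, 3, 8): truth gives 5, best alternative gives 0.
Others bid (3, 8, 3): truth gives 5, best alternative gives 0.
Others bid (6, 3, 3): truth gives 5, best alternative gives 0.
Others bid (3, 4, 8): truth gives 4, best alternative gives 0.
Others bid (3, 8, 4): truth gives 4, best alternative gives 0.
Others bid (4, 3, 8): truth gives 4, best alternative gives 0.
(Remaining 119 profiles checked similarly; truth is weakly best in each.)
In every case the truthful bid is at least as good as any alternative, so it is a dominant strategy.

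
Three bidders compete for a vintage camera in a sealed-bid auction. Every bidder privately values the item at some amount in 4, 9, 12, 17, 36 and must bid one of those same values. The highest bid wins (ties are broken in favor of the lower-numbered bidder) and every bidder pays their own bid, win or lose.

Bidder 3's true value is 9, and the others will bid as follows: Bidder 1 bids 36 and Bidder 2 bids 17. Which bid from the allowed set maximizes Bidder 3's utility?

Bid 4: loses but pays 4, utility -4.
Bid 9: loses but pays 9, utility -9.
Bid 12: loses but pays 12, utility -12.
Bid 17: loses but pays 17, utility -17.
Bid 36: loses but pays 36, utility -36.
The best choice is 4 with utility -4.

4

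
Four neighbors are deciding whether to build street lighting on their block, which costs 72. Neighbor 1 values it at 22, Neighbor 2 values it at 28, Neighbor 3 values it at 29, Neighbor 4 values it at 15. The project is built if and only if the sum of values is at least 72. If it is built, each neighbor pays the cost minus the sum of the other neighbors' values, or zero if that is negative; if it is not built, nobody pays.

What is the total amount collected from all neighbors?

Total value 94 ≥ cost 72, so it is built.
Neighbor 1: others sum to 72; max(0, 72 - 72) = 0.
Neighbor 2: others sum to 66; max(0, 72 - 66) = 6.
Neighbor 3: others sum to 65; max(0, 72 - 65) = 7.
Neighbor 4: others sum to 79; max(0, 72 - 79) = 0.
Total collected = 0 + 6 + 7 + 0 = 13.

13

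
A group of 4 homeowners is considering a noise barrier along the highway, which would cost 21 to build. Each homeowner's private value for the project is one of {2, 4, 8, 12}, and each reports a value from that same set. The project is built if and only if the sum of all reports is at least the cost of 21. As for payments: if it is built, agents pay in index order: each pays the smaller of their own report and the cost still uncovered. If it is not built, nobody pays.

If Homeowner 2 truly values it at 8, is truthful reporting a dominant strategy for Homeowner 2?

Consider the case where Homeowner 1 reports 2, Homeowner 3 reports 4 and Homeowner 4 reports 12.
Truthful report 8: project built, pays 8, utility 8 - 8 = 0.
Report 4 instead: project built, pays 4, utility 8 - 4 = 4.
Since 4 > 0, reporting 4 is strictly better here, so truthful reporting is not dominant.

No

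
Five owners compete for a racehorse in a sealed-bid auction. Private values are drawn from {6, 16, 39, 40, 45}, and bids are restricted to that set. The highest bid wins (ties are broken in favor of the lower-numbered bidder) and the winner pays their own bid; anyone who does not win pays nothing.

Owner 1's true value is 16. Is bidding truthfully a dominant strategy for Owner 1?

Consider the case where Owner 2 bids 6, Owner 3 bids 6, Owner 4 bids 6 and Owner 5 bids 6.
Truthful bid 16: wins, pays 16, utility 16 - 16 = 0.
Bid 6 instead: wins, pays 6, utility 16 - 6 = 10.
Since 10 > 0, bidding 6 is strictly better here, so truthful bidding is not dominant.

No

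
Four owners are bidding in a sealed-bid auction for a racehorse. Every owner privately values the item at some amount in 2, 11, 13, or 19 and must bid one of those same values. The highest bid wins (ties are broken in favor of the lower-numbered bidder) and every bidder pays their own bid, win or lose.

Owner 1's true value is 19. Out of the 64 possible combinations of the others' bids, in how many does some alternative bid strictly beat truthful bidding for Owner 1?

27

Others bid (2, 2, 2): truth gives 0; bid 2 gives 17 > 0. Violating.
Others bid (2, 2, 11): truth gives 0; bid 11 gives 8 > 0. Violating.
Others bid (2, 2, 13): truth gives 0; bid 13 gives 6 > 0. Violating.
Others bid (2, 11, 2): truth gives 0; bid 11 gives 8 > 0. Violating.
Others bid (2, 2, 19): truth gives 0; no alternative beats it.
Others bid (2, 11, 19): truth gives 0; no alternative beats it.
(Checking all 64 profiles: 27 have a profitable deviation, 37 do not.)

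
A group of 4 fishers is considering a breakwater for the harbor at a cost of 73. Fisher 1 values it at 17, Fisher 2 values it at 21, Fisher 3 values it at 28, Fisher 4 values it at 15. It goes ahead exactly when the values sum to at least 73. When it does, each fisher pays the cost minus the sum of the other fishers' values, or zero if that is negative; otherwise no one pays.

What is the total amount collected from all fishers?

Total value 81 ≥ cost 73, so it is built.
Fisher 1: others sum to 64; max(0, 73 - 64) = 9.
Fisher 2: others sum to 60; max(0, 73 - 60) = 13.
Fisher 3: others sum to 53; max(0, 73 - 53) = 20.
Fisher 4: others sum to 66; max(0, 73 - 66) = 7.
Total collected = 9 + 13 + 20 + 7 = 49.

49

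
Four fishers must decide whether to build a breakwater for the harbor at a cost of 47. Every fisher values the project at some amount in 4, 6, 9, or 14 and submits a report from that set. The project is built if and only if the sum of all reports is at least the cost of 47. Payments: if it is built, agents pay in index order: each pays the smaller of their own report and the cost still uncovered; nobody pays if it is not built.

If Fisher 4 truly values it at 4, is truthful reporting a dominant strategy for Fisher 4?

Check each profile of the others' reports and compare truth against every alternative report.
Others report (14, 14, 14): truth gives 0, best alternative gives -1.
Others report (4, 4, 4): truth gives 0, best alternative gives 0.
Others report (4, 4, 6): truth gives 0, best alternative gives 0.
Others report (4, 4, 9): truth gives 0, best alternative gives 0.
Others report (4, 4, 14): truth gives 0, best alternative gives 0.
Others report (4, 6, 4): truth gives 0, best alternative gives 0.
(Remaining 58 profiles checked similarly; truth is weakly best in each.)
In every case the truthful report is at least as good as any alternative, so it is a dominant strategy.

Yes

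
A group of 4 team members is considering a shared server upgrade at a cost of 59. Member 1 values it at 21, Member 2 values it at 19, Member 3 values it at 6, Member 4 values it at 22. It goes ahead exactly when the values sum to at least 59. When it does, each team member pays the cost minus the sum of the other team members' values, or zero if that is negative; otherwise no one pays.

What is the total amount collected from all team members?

35

Total value 68 ≥ cost 59, so it is built.
Member 1: others sum to 47; max(0, 59 - 47) = 12.
Member 2: others sum to 49; max(0, 59 - 49) = 10.
Member 3: others sum to 62; max(0, 59 - 62) = 0.
Member 4: others sum to 46; max(0, 59 - 46) = 13.
Total collected = 12 + 10 + 0 + 13 = 35.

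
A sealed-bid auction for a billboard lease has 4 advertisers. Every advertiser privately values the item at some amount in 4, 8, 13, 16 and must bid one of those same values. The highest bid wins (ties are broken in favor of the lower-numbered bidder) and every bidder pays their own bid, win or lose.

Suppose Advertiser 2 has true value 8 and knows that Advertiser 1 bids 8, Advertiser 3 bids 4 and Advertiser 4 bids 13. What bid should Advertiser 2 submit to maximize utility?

4

Bid 4: loses but pays 4, utility -4.
Bid 8: loses but pays 8, utility -8.
Bid 13: wins, pays 13, utility 8 - 13 = -5.
Bid 16: wins, pays 16, utility 8 - 16 = -8.
The best choice is 4 with utility -4.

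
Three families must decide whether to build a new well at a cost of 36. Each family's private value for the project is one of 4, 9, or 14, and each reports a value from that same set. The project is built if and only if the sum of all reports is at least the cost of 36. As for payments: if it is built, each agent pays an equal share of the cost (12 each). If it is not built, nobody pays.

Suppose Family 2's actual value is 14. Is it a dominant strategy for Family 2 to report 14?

Yes

Check each profile of the others' reports and compare truth against every alternative report.
Others report (9, 14): truth gives 2, best alternative gives 0.
Others report (14, 9): truth gives 2, best alternative gives 0.
Others report (14, 14): truth gives 2, best alternative gives 2.
Others report (4, 4): truth gives 0, best alternative gives 0.
Others report (4, 9): truth gives 0, best alternative gives 0.
Others report (4, 14): truth gives 0, best alternative gives 0.
(Remaining 3 profiles checked similarly; truth is weakly best in each.)
In every case the truthful report is at least as good as any alternative, so it is a dominant strategy.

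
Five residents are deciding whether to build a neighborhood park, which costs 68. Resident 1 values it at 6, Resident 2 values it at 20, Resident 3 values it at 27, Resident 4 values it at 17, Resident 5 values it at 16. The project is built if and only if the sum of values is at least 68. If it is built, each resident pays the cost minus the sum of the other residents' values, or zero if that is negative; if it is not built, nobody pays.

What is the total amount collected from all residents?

11

Total value 86 ≥ cost 68, so it is built.
Resident 1: others sum to 80; max(0, 68 - 80) = 0.
Resident 2: others sum to 66; max(0, 68 - 66) = 2.
Resident 3: others sum to 59; max(0, 68 - 59) = 9.
Resident 4: others sum to 69; max(0, 68 - 69) = 0.
Resident 5: others sum to 70; max(0, 68 - 70) = 0.
Total collected = 0 + 2 + 9 + 0 + 0 = 11.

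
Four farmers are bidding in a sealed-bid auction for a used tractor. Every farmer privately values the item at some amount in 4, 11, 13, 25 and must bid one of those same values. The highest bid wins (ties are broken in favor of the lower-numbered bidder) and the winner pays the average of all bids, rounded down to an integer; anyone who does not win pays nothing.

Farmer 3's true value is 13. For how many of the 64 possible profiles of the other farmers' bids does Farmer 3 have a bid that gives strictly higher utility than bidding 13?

Others bid (4, 4, 4): truth gives 7; bid 11 gives 8 > 7. Violating.
Others bid (4, 4, 11): truth gives 5; bid 11 gives 6 > 5. Violating.
Others bid (4, 13, 4): truth gives 0; bid 25 gives 2 > 0. Violating.
Others bid (13, 4, 4): truth gives 0; bid 25 gives 2 > 0. Violating.
Others bid (4, 4, 13): truth gives 5; no alternative beats it.
Others bid (4, 4, 25): truth gives 0; no alternative beats it.
(Checking all 64 profiles: 4 have a profitable deviation, 60 do not.)

4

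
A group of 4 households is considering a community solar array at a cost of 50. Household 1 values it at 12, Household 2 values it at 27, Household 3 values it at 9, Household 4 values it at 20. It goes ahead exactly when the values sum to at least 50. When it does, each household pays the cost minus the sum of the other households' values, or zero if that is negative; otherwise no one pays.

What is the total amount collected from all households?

11

Total value 68 ≥ cost 50, so it is built.
Household 1: others sum to 56; max(0, 50 - 56) = 0.
Household 2: others sum to 41; max(0, 50 - 41) = 9.
Household 3: others sum to 59; max(0, 50 - 59) = 0.
Household 4: others sum to 48; max(0, 50 - 48) = 2.
Total collected = 0 + 9 + 0 + 2 = 11.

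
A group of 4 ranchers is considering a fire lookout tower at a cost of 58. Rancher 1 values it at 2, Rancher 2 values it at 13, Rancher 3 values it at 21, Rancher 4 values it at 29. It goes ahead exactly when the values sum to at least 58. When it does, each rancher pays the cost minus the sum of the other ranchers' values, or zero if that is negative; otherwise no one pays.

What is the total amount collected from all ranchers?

Total value 65 ≥ cost 58, so it is built.
Rancher 1: others sum to 63; max(0, 58 - 63) = 0.
Rancher 2: others sum to 52; max(0, 58 - 52) = 6.
Rancher 3: others sum to 44; max(0, 58 - 44) = 14.
Rancher 4: others sum to 36; max(0, 58 - 36) = 22.
Total collected = 0 + 6 + 14 + 22 = 42.

42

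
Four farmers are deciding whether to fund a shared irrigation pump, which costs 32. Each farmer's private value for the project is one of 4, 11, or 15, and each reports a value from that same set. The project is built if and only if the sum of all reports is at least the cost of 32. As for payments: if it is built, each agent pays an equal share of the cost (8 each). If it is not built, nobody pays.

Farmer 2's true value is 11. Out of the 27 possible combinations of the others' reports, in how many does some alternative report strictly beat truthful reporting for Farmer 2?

Others report (4, 4, 11): truth gives 0; report 15 gives 3 > 0. Violating.
Others report (4, 11, 4): truth gives 0; report 15 gives 3 > 0. Violating.
Others report (11, 4, 4): truth gives 0; report 15 gives 3 > 0. Violating.
Others report (4, 4, 4): truth gives 0; no alternative beats it.
Others report (4, 4, 15): truth gives 3; no alternative beats it.
(Checking all 27 profiles: 3 have a profitable deviation, 24 do not.)

3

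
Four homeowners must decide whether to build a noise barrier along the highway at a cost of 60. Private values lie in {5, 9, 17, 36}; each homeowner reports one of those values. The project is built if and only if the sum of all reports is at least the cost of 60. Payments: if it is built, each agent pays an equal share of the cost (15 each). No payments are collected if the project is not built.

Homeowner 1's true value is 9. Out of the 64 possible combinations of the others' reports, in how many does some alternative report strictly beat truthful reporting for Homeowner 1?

4

Others report (9, 9, 36): truth gives -6; report 5 gives 0 > -6. Violating.
Others report (9, 36, 9): truth gives -6; report 5 gives 0 > -6. Violating.
Others report (17, 17, 17): truth gives -6; report 5 gives 0 > -6. Violating.
Others report (36, 9, 9): truth gives -6; report 5 gives 0 > -6. Violating.
Others report (5, 5, 5): truth gives 0; no alternative beats it.
Others report (5, 5, 9): truth gives 0; no alternative beats it.
(Checking all 64 profiles: 4 have a profitable deviation, 60 do not.)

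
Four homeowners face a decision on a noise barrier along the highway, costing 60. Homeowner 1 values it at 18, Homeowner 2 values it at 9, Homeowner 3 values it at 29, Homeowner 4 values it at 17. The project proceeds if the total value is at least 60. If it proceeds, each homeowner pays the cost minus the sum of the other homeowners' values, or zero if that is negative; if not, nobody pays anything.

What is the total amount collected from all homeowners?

Total value 73 ≥ cost 60, so it is built.
Homeowner 1: others sum to 55; max(0, 60 - 55) = 5.
Homeowner 2: others sum to 64; max(0, 60 - 64) = 0.
Homeowner 3: others sum to 44; max(0, 60 - 44) = 16.
Homeowner 4: others sum to 56; max(0, 60 - 56) = 4.
Total collected = 5 + 0 + 16 + 4 = 25.

25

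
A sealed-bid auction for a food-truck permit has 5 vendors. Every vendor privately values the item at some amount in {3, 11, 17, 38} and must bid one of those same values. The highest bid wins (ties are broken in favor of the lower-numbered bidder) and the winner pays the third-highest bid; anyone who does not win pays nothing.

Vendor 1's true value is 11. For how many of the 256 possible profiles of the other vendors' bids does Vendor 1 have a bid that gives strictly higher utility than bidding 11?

Others bid (3, 3, 3, 17): truth gives 0; bid 17 gives 8 > 0. Violating.
Others bid (3, 3, 3, 38): truth gives 0; bid 38 gives 8 > 0. Violating.
Others bid (3, 3, 17, 3): truth gives 0; bid 17 gives 8 > 0. Violating.
Others bid (3, 3, 38, 3): truth gives 0; bid 38 gives 8 > 0. Violating.
Others bid (3, 3, 3, 3): truth gives 8; no alternative beats it.
Others bid (3, 3, 3, 11): truth gives 8; no alternative beats it.
(Checking all 256 profiles: 8 have a profitable deviation, 248 do not.)

8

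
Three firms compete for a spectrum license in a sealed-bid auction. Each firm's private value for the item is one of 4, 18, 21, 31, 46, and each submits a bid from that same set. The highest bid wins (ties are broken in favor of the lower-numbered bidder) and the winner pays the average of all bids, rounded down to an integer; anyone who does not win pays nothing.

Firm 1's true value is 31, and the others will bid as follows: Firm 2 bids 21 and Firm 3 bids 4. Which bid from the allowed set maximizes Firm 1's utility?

21

Bid 4: loses, pays 0, utility 0.
Bid 18: loses, pays 0, utility 0.
Bid 21: wins, pays 15, utility 31 - 15 = 16.
Bid 31: wins, pays 18, utility 31 - 18 = 13.
Bid 46: wins, pays 23, utility 31 - 23 = 8.
The best choice is 21 with utility 16.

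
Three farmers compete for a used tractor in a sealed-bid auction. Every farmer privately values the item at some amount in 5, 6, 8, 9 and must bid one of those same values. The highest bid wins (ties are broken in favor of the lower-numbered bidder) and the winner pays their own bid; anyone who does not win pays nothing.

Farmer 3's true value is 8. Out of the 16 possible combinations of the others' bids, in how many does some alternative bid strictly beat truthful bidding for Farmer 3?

Others bid (5, 5): truth gives 0; bid 6 gives 2 > 0. Violating.
Others bid (5, 6): truth gives 0; no alternative beats it.
Others bid (5, 8): truth gives 0; no alternative beats it.
(Checking all 16 profiles: 1 has a profitable deviation, 15 do not.)

1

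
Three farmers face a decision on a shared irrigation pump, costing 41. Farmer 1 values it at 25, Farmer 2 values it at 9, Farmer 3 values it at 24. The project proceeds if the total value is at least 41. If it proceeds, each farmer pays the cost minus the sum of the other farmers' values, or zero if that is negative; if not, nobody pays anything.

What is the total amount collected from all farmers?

Total value 58 ≥ cost 41, so it is built.
Farmer 1: others sum to 33; max(0, 41 - 33) = 8.
Farmer 2: others sum to 49; max(0, 41 - 49) = 0.
Farmer 3: others sum to 34; max(0, 41 - 34) = 7.
Total collected = 8 + 0 + 7 = 15.

15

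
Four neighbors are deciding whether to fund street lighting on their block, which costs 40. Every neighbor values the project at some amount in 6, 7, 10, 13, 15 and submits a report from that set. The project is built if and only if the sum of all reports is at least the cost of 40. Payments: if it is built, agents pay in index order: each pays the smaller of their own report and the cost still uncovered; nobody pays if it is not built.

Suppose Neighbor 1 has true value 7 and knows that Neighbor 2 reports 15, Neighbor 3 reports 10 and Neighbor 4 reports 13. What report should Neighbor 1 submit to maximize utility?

Report 6: project built, pays 6, utility 7 - 6 = 1.
Report 7: project built, pays 7, utility 7 - 7 = 0.
Report 10: project built, pays 10, utility 7 - 10 = -3.
Report 13: project built, pays 13, utility 7 - 13 = -6.
Report 15: project built, pays 15, utility 7 - 15 = -8.
The best choice is 6 with utility 1.

6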